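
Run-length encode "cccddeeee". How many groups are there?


Input: cccddeeee
Scanning for consecutive runs:
  Group 1: 'c' x 3 (positions 0-2)
  Group 2: 'd' x 2 (positions 3-4)
  Group 3: 'e' x 4 (positions 5-8)
Total groups: 3

3


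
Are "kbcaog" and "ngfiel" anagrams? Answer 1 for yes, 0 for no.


Strings: "kbcaog", "ngfiel"
Sorted first:  abcgko
Sorted second: efgiln
Differ at position 0: 'a' vs 'e' => not anagrams

0


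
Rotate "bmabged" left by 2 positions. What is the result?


Input: "bmabged", rotate left by 2
First 2 characters: "bm"
Remaining characters: "abged"
Concatenate remaining + first: "abged" + "bm" = "abgedbm"

abgedbm


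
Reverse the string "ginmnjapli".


Input: ginmnjapli
Reading characters right to left:
  Position 9: 'i'
  Position 8: 'l'
  Position 7: 'p'
  Position 6: 'a'
  Position 5: 'j'
  Position 4: 'n'
  Position 3: 'm'
  Position 2: 'n'
  Position 1: 'i'
  Position 0: 'g'
Reversed: ilpajnmnig

ilpajnmnig


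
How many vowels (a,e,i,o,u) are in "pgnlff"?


Input: pgnlff
Checking each character:
  'p' at position 0: consonant
  'g' at position 1: consonant
  'n' at position 2: consonant
  'l' at position 3: consonant
  'f' at position 4: consonant
  'f' at position 5: consonant
Total vowels: 0

0


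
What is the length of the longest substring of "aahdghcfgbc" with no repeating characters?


Input: "aahdghcfgbc"
Sliding window (track last position of each char):
  Position 0 ('a'): window [0,0] length 1 -- new best
  Position 1 ('a'): repeat (last at 0), move window start to 1
  Position 1 ('a'): window [1,1] length 1
  Position 2 ('h'): window [1,2] length 2 -- new best
  Position 3 ('d'): window [1,3] length 3 -- new best
  Position 4 ('g'): window [1,4] length 4 -- new best
  Position 5 ('h'): repeat (last at 2), move window start to 3
  Position 5 ('h'): window [3,5] length 3
  Position 6 ('c'): window [3,6] length 4
  Position 7 ('f'): window [3,7] length 5 -- new best
  Position 8 ('g'): repeat (last at 4), move window start to 5
  Position 8 ('g'): window [5,8] length 4
  Position 9 ('b'): window [5,9] length 5
  Position 10 ('c'): repeat (last at 6), move window start to 7
  Position 10 ('c'): window [7,10] length 4
Longest substring with no repeats: "dghcf" with length 5

5


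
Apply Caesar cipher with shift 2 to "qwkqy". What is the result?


Caesar cipher: shift "qwkqy" by 2
  'q' (pos 16) + 2 = pos 18 = 's'
  'w' (pos 22) + 2 = pos 24 = 'y'
  'k' (pos 10) + 2 = pos 12 = 'm'
  'q' (pos 16) + 2 = pos 18 = 's'
  'y' (pos 24) + 2 = pos 0 = 'a'
Result: symsa

symsa


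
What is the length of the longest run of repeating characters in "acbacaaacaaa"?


Input: "acbacaaacaaa"
Scanning for longest run:
  Position 1 ('c'): new char, reset run to 1
  Position 2 ('b'): new char, reset run to 1
  Position 3 ('a'): new char, reset run to 1
  Position 4 ('c'): new char, reset run to 1
  Position 5 ('a'): new char, reset run to 1
  Position 6 ('a'): continues run of 'a', length=2
  Position 7 ('a'): continues run of 'a', length=3
  Position 8 ('c'): new char, reset run to 1
  Position 9 ('a'): new char, reset run to 1
  Position 10 ('a'): continues run of 'a', length=2
  Position 11 ('a'): continues run of 'a', length=3
Longest run: 'a' with length 3

3


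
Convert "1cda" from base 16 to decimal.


Input: "1cda" in base 16
Positional expansion:
  Digit '1' (value 1) x 16^3 = 4096
  Digit 'c' (value 12) x 16^2 = 3072
  Digit 'd' (value 13) x 16^1 = 208
  Digit 'a' (value 10) x 16^0 = 10
Sum = 7386

7386


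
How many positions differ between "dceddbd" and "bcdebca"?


Comparing "dceddbd" and "bcdebca" position by position:
  Position 0: 'd' vs 'b' => DIFFER
  Position 1: 'c' vs 'c' => same
  Position 2: 'e' vs 'd' => DIFFER
  Position 3: 'd' vs 'e' => DIFFER
  Position 4: 'd' vs 'b' => DIFFER
  Position 5: 'b' vs 'c' => DIFFER
  Position 6: 'd' vs 'a' => DIFFER
Positions that differ: 6

6


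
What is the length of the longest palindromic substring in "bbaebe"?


Input: "bbaebe"
Checking substrings for palindromes:
  [3:6] "ebe" (len 3) => palindrome
  [0:2] "bb" (len 2) => palindrome
Longest palindromic substring: "ebe" with length 3

3


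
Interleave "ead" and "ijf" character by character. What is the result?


Interleaving "ead" and "ijf":
  Position 0: 'e' from first, 'i' from second => "ei"
  Position 1: 'a' from first, 'j' from second => "aj"
  Position 2: 'd' from first, 'f' from second => "df"
Result: eiajdf

eiajdf


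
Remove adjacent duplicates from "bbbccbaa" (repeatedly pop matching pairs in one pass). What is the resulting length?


Input: bbbccbaa
Stack-based adjacent duplicate removal:
  Read 'b': push. Stack: b
  Read 'b': matches stack top 'b' => pop. Stack: (empty)
  Read 'b': push. Stack: b
  Read 'c': push. Stack: bc
  Read 'c': matches stack top 'c' => pop. Stack: b
  Read 'b': matches stack top 'b' => pop. Stack: (empty)
  Read 'a': push. Stack: a
  Read 'a': matches stack top 'a' => pop. Stack: (empty)
Final stack: "" (length 0)

0


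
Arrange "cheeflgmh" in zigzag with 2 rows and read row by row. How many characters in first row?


Zigzag "cheeflgmh" into 2 rows:
Placing characters:
  'c' => row 0
  'h' => row 1
  'e' => row 0
  'e' => row 1
  'f' => row 0
  'l' => row 1
  'g' => row 0
  'm' => row 1
  'h' => row 0
Rows:
  Row 0: "cefgh"
  Row 1: "helm"
First row length: 5

5


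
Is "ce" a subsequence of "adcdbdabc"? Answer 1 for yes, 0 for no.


Check if "ce" is a subsequence of "adcdbdabc"
Greedy scan:
  Position 0 ('a'): no match needed
  Position 1 ('d'): no match needed
  Position 2 ('c'): matches sub[0] = 'c'
  Position 3 ('d'): no match needed
  Position 4 ('b'): no match needed
  Position 5 ('d'): no match needed
  Position 6 ('a'): no match needed
  Position 7 ('b'): no match needed
  Position 8 ('c'): no match needed
Only matched 1/2 characters => not a subsequence

0


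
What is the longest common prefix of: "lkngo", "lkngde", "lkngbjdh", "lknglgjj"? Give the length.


Words: lkngo, lkngde, lkngbjdh, lknglgjj
  Position 0: all 'l' => match
  Position 1: all 'k' => match
  Position 2: all 'n' => match
  Position 3: all 'g' => match
  Position 4: ('o', 'd', 'b', 'l') => mismatch, stop
LCP = "lkng" (length 4)

4


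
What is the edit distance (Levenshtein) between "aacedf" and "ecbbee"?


Computing edit distance: "aacedf" -> "ecbbee"
DP table:
           e    c    b    b    e    e
      0    1    2    3    4    5    6
  a   1    1    2    3    4    5    6
  a   2    2    2    3    4    5    6
  c   3    3    2    3    4    5    6
  e   4    3    3    3    4    4    5
  d   5    4    4    4    4    5    5
  f   6    5    5    5    5    5    6
Edit distance = dp[6][6] = 6

6


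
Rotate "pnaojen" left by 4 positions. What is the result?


Input: "pnaojen", rotate left by 4
First 4 characters: "pnao"
Remaining characters: "jen"
Concatenate remaining + first: "jen" + "pnao" = "jenpnao"

jenpnao


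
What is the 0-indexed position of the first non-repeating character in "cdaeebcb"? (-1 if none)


Input: cdaeebcb
Character frequencies:
  'a': 1
  'b': 2
  'c': 2
  'd': 1
  'e': 2
Scanning left to right for freq == 1:
  Position 0 ('c'): freq=2, skip
  Position 1 ('d'): unique! => answer = 1

1


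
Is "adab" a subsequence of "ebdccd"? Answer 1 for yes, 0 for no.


Check if "adab" is a subsequence of "ebdccd"
Greedy scan:
  Position 0 ('e'): no match needed
  Position 1 ('b'): no match needed
  Position 2 ('d'): no match needed
  Position 3 ('c'): no match needed
  Position 4 ('c'): no match needed
  Position 5 ('d'): no match needed
Only matched 0/4 characters => not a subsequence

0


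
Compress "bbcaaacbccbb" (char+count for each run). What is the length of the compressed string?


Input: bbcaaacbccbb
Runs:
  'b' x 2 => "b2"
  'c' x 1 => "c1"
  'a' x 3 => "a3"
  'c' x 1 => "c1"
  'b' x 1 => "b1"
  'c' x 2 => "c2"
  'b' x 2 => "b2"
Compressed: "b2c1a3c1b1c2b2"
Compressed length: 14

14


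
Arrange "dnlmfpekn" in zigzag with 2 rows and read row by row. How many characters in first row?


Zigzag "dnlmfpekn" into 2 rows:
Placing characters:
  'd' => row 0
  'n' => row 1
  'l' => row 0
  'm' => row 1
  'f' => row 0
  'p' => row 1
  'e' => row 0
  'k' => row 1
  'n' => row 0
Rows:
  Row 0: "dlfen"
  Row 1: "nmpk"
First row length: 5

5


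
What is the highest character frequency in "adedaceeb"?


Input: adedaceeb
Character counts:
  'a': 2
  'b': 1
  'c': 1
  'd': 2
  'e': 3
Maximum frequency: 3

3


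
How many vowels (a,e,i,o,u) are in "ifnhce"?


Input: ifnhce
Checking each character:
  'i' at position 0: vowel (running total: 1)
  'f' at position 1: consonant
  'n' at position 2: consonant
  'h' at position 3: consonant
  'c' at position 4: consonant
  'e' at position 5: vowel (running total: 2)
Total vowels: 2

2


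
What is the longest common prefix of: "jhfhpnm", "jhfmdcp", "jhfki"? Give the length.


Words: jhfhpnm, jhfmdcp, jhfki
  Position 0: all 'j' => match
  Position 1: all 'h' => match
  Position 2: all 'f' => match
  Position 3: ('h', 'm', 'k') => mismatch, stop
LCP = "jhf" (length 3)

3


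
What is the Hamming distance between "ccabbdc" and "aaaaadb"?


Comparing "ccabbdc" and "aaaaadb" position by position:
  Position 0: 'c' vs 'a' => differ
  Position 1: 'c' vs 'a' => differ
  Position 2: 'a' vs 'a' => same
  Position 3: 'b' vs 'a' => differ
  Position 4: 'b' vs 'a' => differ
  Position 5: 'd' vs 'd' => same
  Position 6: 'c' vs 'b' => differ
Total differences (Hamming distance): 5

5


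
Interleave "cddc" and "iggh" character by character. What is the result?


Interleaving "cddc" and "iggh":
  Position 0: 'c' from first, 'i' from second => "ci"
  Position 1: 'd' from first, 'g' from second => "dg"
  Position 2: 'd' from first, 'g' from second => "dg"
  Position 3: 'c' from first, 'h' from second => "ch"
Result: cidgdgch

cidgdgch


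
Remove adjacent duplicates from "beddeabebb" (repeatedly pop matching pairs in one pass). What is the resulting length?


Input: beddeabebb
Stack-based adjacent duplicate removal:
  Read 'b': push. Stack: b
  Read 'e': push. Stack: be
  Read 'd': push. Stack: bed
  Read 'd': matches stack top 'd' => pop. Stack: be
  Read 'e': matches stack top 'e' => pop. Stack: b
  Read 'a': push. Stack: ba
  Read 'b': push. Stack: bab
  Read 'e': push. Stack: babe
  Read 'b': push. Stack: babeb
  Read 'b': matches stack top 'b' => pop. Stack: babe
Final stack: "babe" (length 4)

4


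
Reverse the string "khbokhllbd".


Input: khbokhllbd
Reading characters right to left:
  Position 9: 'd'
  Position 8: 'b'
  Position 7: 'l'
  Position 6: 'l'
  Position 5: 'h'
  Position 4: 'k'
  Position 3: 'o'
  Position 2: 'b'
  Position 1: 'h'
  Position 0: 'k'
Reversed: dbllhkobhk

dbllhkobhk


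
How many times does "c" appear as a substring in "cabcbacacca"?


Searching for "c" in "cabcbacacca"
Scanning each position:
  Position 0: "c" => MATCH
  Position 1: "a" => no
  Position 2: "b" => no
  Position 3: "c" => MATCH
  Position 4: "b" => no
  Position 5: "a" => no
  Position 6: "c" => MATCH
  Position 7: "a" => no
  Position 8: "c" => MATCH
  Position 9: "c" => MATCH
  Position 10: "a" => no
Total occurrences: 5

5


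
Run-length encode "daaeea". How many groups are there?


Input: daaeea
Scanning for consecutive runs:
  Group 1: 'd' x 1 (positions 0-0)
  Group 2: 'a' x 2 (positions 1-2)
  Group 3: 'e' x 2 (positions 3-4)
  Group 4: 'a' x 1 (positions 5-5)
Total groups: 4

4


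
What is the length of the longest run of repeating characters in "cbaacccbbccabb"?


Input: "cbaacccbbccabb"
Scanning for longest run:
  Position 1 ('b'): new char, reset run to 1
  Position 2 ('a'): new char, reset run to 1
  Position 3 ('a'): continues run of 'a', length=2
  Position 4 ('c'): new char, reset run to 1
  Position 5 ('c'): continues run of 'c', length=2
  Position 6 ('c'): continues run of 'c', length=3
  Position 7 ('b'): new char, reset run to 1
  Position 8 ('b'): continues run of 'b', length=2
  Position 9 ('c'): new char, reset run to 1
  Position 10 ('c'): continues run of 'c', length=2
  Position 11 ('a'): new char, reset run to 1
  Position 12 ('b'): new char, reset run to 1
  Position 13 ('b'): continues run of 'b', length=2
Longest run: 'c' with length 3

3


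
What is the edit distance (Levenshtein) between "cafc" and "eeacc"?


Computing edit distance: "cafc" -> "eeacc"
DP table:
           e    e    a    c    c
      0    1    2    3    4    5
  c   1    1    2    3    3    4
  a   2    2    2    2    3    4
  f   3    3    3    3    3    4
  c   4    4    4    4    3    3
Edit distance = dp[4][5] = 3

3


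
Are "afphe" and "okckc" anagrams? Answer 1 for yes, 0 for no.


Strings: "afphe", "okckc"
Sorted first:  aefhp
Sorted second: cckko
Differ at position 0: 'a' vs 'c' => not anagrams

0


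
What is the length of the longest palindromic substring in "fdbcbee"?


Input: "fdbcbee"
Checking substrings for palindromes:
  [2:5] "bcb" (len 3) => palindrome
  [5:7] "ee" (len 2) => palindrome
Longest palindromic substring: "bcb" with length 3

3


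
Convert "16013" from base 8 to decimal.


Input: "16013" in base 8
Positional expansion:
  Digit '1' (value 1) x 8^4 = 4096
  Digit '6' (value 6) x 8^3 = 3072
  Digit '0' (value 0) x 8^2 = 0
  Digit '1' (value 1) x 8^1 = 8
  Digit '3' (value 3) x 8^0 = 3
Sum = 7179

7179


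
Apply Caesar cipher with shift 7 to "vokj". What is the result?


Caesar cipher: shift "vokj" by 7
  'v' (pos 21) + 7 = pos 2 = 'c'
  'o' (pos 14) + 7 = pos 21 = 'v'
  'k' (pos 10) + 7 = pos 17 = 'r'
  'j' (pos 9) + 7 = pos 16 = 'q'
Result: cvrq

cvrq


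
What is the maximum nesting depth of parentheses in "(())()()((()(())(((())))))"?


Input: "(())()()((()(())(((())))))"
Tracking depth:
  Position 0 '(': depth becomes 1
  Position 1 '(': depth becomes 2
  Position 2 ')': depth becomes 1
  Position 3 ')': depth becomes 0
  Position 4 '(': depth becomes 1
  Position 5 ')': depth becomes 0
  Position 6 '(': depth becomes 1
  Position 7 ')': depth becomes 0
  Position 8 '(': depth becomes 1
  Position 9 '(': depth becomes 2
  Position 10 '(': depth becomes 3
  Position 11 ')': depth becomes 2
  Position 12 '(': depth becomes 3
  Position 13 '(': depth becomes 4
  Position 14 ')': depth becomes 3
  Position 15 ')': depth becomes 2
  Position 16 '(': depth becomes 3
  Position 17 '(': depth becomes 4
  Position 18 '(': depth becomes 5
  Position 19 '(': depth becomes 6
  Position 20 ')': depth becomes 5
  Position 21 ')': depth becomes 4
  Position 22 ')': depth becomes 3
  Position 23 ')': depth becomes 2
  Position 24 ')': depth becomes 1
  Position 25 ')': depth becomes 0
Maximum depth reached: 6

6


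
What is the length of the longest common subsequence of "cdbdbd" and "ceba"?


LCS of "cdbdbd" and "ceba"
DP table:
           c    e    b    a
      0    0    0    0    0
  c   0    1    1    1    1
  d   0    1    1    1    1
  b   0    1    1    2    2
  d   0    1    1    2    2
  b   0    1    1    2    2
  d   0    1    1    2    2
LCS length = dp[6][4] = 2

2


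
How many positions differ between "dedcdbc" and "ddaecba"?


Comparing "dedcdbc" and "ddaecba" position by position:
  Position 0: 'd' vs 'd' => same
  Position 1: 'e' vs 'd' => DIFFER
  Position 2: 'd' vs 'a' => DIFFER
  Position 3: 'c' vs 'e' => DIFFER
  Position 4: 'd' vs 'c' => DIFFER
  Position 5: 'b' vs 'b' => same
  Position 6: 'c' vs 'a' => DIFFER
Positions that differ: 5

5


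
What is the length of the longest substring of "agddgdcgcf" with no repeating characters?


Input: "agddgdcgcf"
Sliding window (track last position of each char):
  Position 0 ('a'): window [0,0] length 1 -- new best
  Position 1 ('g'): window [0,1] length 2 -- new best
  Position 2 ('d'): window [0,2] length 3 -- new best
  Position 3 ('d'): repeat (last at 2), move window start to 3
  Position 3 ('d'): window [3,3] length 1
  Position 4 ('g'): window [3,4] length 2
  Position 5 ('d'): repeat (last at 3), move window start to 4
  Position 5 ('d'): window [4,5] length 2
  Position 6 ('c'): window [4,6] length 3
  Position 7 ('g'): repeat (last at 4), move window start to 5
  Position 7 ('g'): window [5,7] length 3
  Position 8 ('c'): repeat (last at 6), move window start to 7
  Position 8 ('c'): window [7,8] length 2
  Position 9 ('f'): window [7,9] length 3
Longest substring with no repeats: "agd" with length 3

3


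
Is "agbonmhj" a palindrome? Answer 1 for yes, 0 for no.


Input: agbonmhj
Reversed: jhmnobga
  Compare pos 0 ('a') with pos 7 ('j'): MISMATCH
  Compare pos 1 ('g') with pos 6 ('h'): MISMATCH
  Compare pos 2 ('b') with pos 5 ('m'): MISMATCH
  Compare pos 3 ('o') with pos 4 ('n'): MISMATCH
Result: not a palindrome

0


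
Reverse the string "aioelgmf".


Input: aioelgmf
Reading characters right to left:
  Position 7: 'f'
  Position 6: 'm'
  Position 5: 'g'
  Position 4: 'l'
  Position 3: 'e'
  Position 2: 'o'
  Position 1: 'i'
  Position 0: 'a'
Reversed: fmgleoia

fmgleoia


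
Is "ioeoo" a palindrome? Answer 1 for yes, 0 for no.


Input: ioeoo
Reversed: ooeoi
  Compare pos 0 ('i') with pos 4 ('o'): MISMATCH
  Compare pos 1 ('o') with pos 3 ('o'): match
Result: not a palindrome

0


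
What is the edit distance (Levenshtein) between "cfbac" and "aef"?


Computing edit distance: "cfbac" -> "aef"
DP table:
           a    e    f
      0    1    2    3
  c   1    1    2    3
  f   2    2    2    2
  b   3    3    3    3
  a   4    3    4    4
  c   5    4    4    5
Edit distance = dp[5][3] = 5

5


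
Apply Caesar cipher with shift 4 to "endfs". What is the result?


Caesar cipher: shift "endfs" by 4
  'e' (pos 4) + 4 = pos 8 = 'i'
  'n' (pos 13) + 4 = pos 17 = 'r'
  'd' (pos 3) + 4 = pos 7 = 'h'
  'f' (pos 5) + 4 = pos 9 = 'j'
  's' (pos 18) + 4 = pos 22 = 'w'
Result: irhjw

irhjw


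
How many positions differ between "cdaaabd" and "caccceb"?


Comparing "cdaaabd" and "caccceb" position by position:
  Position 0: 'c' vs 'c' => same
  Position 1: 'd' vs 'a' => DIFFER
  Position 2: 'a' vs 'c' => DIFFER
  Position 3: 'a' vs 'c' => DIFFER
  Position 4: 'a' vs 'c' => DIFFER
  Position 5: 'b' vs 'e' => DIFFER
  Position 6: 'd' vs 'b' => DIFFER
Positions that differ: 6

6


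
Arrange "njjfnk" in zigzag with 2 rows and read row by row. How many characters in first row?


Zigzag "njjfnk" into 2 rows:
Placing characters:
  'n' => row 0
  'j' => row 1
  'j' => row 0
  'f' => row 1
  'n' => row 0
  'k' => row 1
Rows:
  Row 0: "njn"
  Row 1: "jfk"
First row length: 3

3


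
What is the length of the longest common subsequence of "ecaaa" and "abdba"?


LCS of "ecaaa" and "abdba"
DP table:
           a    b    d    b    a
      0    0    0    0    0    0
  e   0    0    0    0    0    0
  c   0    0    0    0    0    0
  a   0    1    1    1    1    1
  a   0    1    1    1    1    2
  a   0    1    1    1    1    2
LCS length = dp[5][5] = 2

2


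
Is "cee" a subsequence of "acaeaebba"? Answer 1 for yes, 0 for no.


Check if "cee" is a subsequence of "acaeaebba"
Greedy scan:
  Position 0 ('a'): no match needed
  Position 1 ('c'): matches sub[0] = 'c'
  Position 2 ('a'): no match needed
  Position 3 ('e'): matches sub[1] = 'e'
  Position 4 ('a'): no match needed
  Position 5 ('e'): matches sub[2] = 'e'
  Position 6 ('b'): no match needed
  Position 7 ('b'): no match needed
  Position 8 ('a'): no match needed
All 3 characters matched => is a subsequence

1


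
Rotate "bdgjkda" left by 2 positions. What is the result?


Input: "bdgjkda", rotate left by 2
First 2 characters: "bd"
Remaining characters: "gjkda"
Concatenate remaining + first: "gjkda" + "bd" = "gjkdabd"

gjkdabd


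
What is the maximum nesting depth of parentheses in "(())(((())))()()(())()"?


Input: "(())(((())))()()(())()"
Tracking depth:
  Position 0 '(': depth becomes 1
  Position 1 '(': depth becomes 2
  Position 2 ')': depth becomes 1
  Position 3 ')': depth becomes 0
  Position 4 '(': depth becomes 1
  Position 5 '(': depth becomes 2
  Position 6 '(': depth becomes 3
  Position 7 '(': depth becomes 4
  Position 8 ')': depth becomes 3
  Position 9 ')': depth becomes 2
  Position 10 ')': depth becomes 1
  Position 11 ')': depth becomes 0
  Position 12 '(': depth becomes 1
  Position 13 ')': depth becomes 0
  Position 14 '(': depth becomes 1
  Position 15 ')': depth becomes 0
  Position 16 '(': depth becomes 1
  Position 17 '(': depth becomes 2
  Position 18 ')': depth becomes 1
  Position 19 ')': depth becomes 0
  Position 20 '(': depth becomes 1
  Position 21 ')': depth becomes 0
Maximum depth reached: 4

4


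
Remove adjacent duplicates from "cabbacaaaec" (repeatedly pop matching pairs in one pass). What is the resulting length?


Input: cabbacaaaec
Stack-based adjacent duplicate removal:
  Read 'c': push. Stack: c
  Read 'a': push. Stack: ca
  Read 'b': push. Stack: cab
  Read 'b': matches stack top 'b' => pop. Stack: ca
  Read 'a': matches stack top 'a' => pop. Stack: c
  Read 'c': matches stack top 'c' => pop. Stack: (empty)
  Read 'a': push. Stack: a
  Read 'a': matches stack top 'a' => pop. Stack: (empty)
  Read 'a': push. Stack: a
  Read 'e': push. Stack: ae
  Read 'c': push. Stack: aec
Final stack: "aec" (length 3)

3


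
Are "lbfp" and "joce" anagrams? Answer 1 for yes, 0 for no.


Strings: "lbfp", "joce"
Sorted first:  bflp
Sorted second: cejo
Differ at position 0: 'b' vs 'c' => not anagrams

0


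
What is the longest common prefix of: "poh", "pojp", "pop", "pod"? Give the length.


Words: poh, pojp, pop, pod
  Position 0: all 'p' => match
  Position 1: all 'o' => match
  Position 2: ('h', 'j', 'p', 'd') => mismatch, stop
LCP = "po" (length 2)

2


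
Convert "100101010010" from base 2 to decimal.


Input: "100101010010" in base 2
Positional expansion:
  Digit '1' (value 1) x 2^11 = 2048
  Digit '0' (value 0) x 2^10 = 0
  Digit '0' (value 0) x 2^9 = 0
  Digit '1' (value 1) x 2^8 = 256
  Digit '0' (value 0) x 2^7 = 0
  Digit '1' (value 1) x 2^6 = 64
  Digit '0' (value 0) x 2^5 = 0
  Digit '1' (value 1) x 2^4 = 16
  Digit '0' (value 0) x 2^3 = 0
  Digit '0' (value 0) x 2^2 = 0
  Digit '1' (value 1) x 2^1 = 2
  Digit '0' (value 0) x 2^0 = 0
Sum = 2386

2386


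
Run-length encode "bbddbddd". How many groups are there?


Input: bbddbddd
Scanning for consecutive runs:
  Group 1: 'b' x 2 (positions 0-1)
  Group 2: 'd' x 2 (positions 2-3)
  Group 3: 'b' x 1 (positions 4-4)
  Group 4: 'd' x 3 (positions 5-7)
Total groups: 4

4


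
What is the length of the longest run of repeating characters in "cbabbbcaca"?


Input: "cbabbbcaca"
Scanning for longest run:
  Position 1 ('b'): new char, reset run to 1
  Position 2 ('a'): new char, reset run to 1
  Position 3 ('b'): new char, reset run to 1
  Position 4 ('b'): continues run of 'b', length=2
  Position 5 ('b'): continues run of 'b', length=3
  Position 6 ('c'): new char, reset run to 1
  Position 7 ('a'): new char, reset run to 1
  Position 8 ('c'): new char, reset run to 1
  Position 9 ('a'): new char, reset run to 1
Longest run: 'b' with length 3

3


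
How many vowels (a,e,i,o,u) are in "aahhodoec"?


Input: aahhodoec
Checking each character:
  'a' at position 0: vowel (running total: 1)
  'a' at position 1: vowel (running total: 2)
  'h' at position 2: consonant
  'h' at position 3: consonant
  'o' at position 4: vowel (running total: 3)
  'd' at position 5: consonant
  'o' at position 6: vowel (running total: 4)
  'e' at position 7: vowel (running total: 5)
  'c' at position 8: consonant
Total vowels: 5

5


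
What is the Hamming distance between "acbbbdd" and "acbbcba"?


Comparing "acbbbdd" and "acbbcba" position by position:
  Position 0: 'a' vs 'a' => same
  Position 1: 'c' vs 'c' => same
  Position 2: 'b' vs 'b' => same
  Position 3: 'b' vs 'b' => same
  Position 4: 'b' vs 'c' => differ
  Position 5: 'd' vs 'b' => differ
  Position 6: 'd' vs 'a' => differ
Total differences (Hamming distance): 3

3


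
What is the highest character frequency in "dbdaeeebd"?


Input: dbdaeeebd
Character counts:
  'a': 1
  'b': 2
  'd': 3
  'e': 3
Maximum frequency: 3

3


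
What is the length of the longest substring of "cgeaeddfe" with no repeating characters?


Input: "cgeaeddfe"
Sliding window (track last position of each char):
  Position 0 ('c'): window [0,0] length 1 -- new best
  Position 1 ('g'): window [0,1] length 2 -- new best
  Position 2 ('e'): window [0,2] length 3 -- new best
  Position 3 ('a'): window [0,3] length 4 -- new best
  Position 4 ('e'): repeat (last at 2), move window start to 3
  Position 4 ('e'): window [3,4] length 2
  Position 5 ('d'): window [3,5] length 3
  Position 6 ('d'): repeat (last at 5), move window start to 6
  Position 6 ('d'): window [6,6] length 1
  Position 7 ('f'): window [6,7] length 2
  Position 8 ('e'): window [6,8] length 3
Longest substring with no repeats: "cgea" with length 4

4


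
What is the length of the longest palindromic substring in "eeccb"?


Input: "eeccb"
Checking substrings for palindromes:
  [0:2] "ee" (len 2) => palindrome
  [2:4] "cc" (len 2) => palindrome
Longest palindromic substring: "ee" with length 2

2


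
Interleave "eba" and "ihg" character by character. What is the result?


Interleaving "eba" and "ihg":
  Position 0: 'e' from first, 'i' from second => "ei"
  Position 1: 'b' from first, 'h' from second => "bh"
  Position 2: 'a' from first, 'g' from second => "ag"
Result: eibhag

eibhag


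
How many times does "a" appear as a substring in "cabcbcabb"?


Searching for "a" in "cabcbcabb"
Scanning each position:
  Position 0: "c" => no
  Position 1: "a" => MATCH
  Position 2: "b" => no
  Position 3: "c" => no
  Position 4: "b" => no
  Position 5: "c" => no
  Position 6: "a" => MATCH
  Position 7: "b" => no
  Position 8: "b" => no
Total occurrences: 2

2


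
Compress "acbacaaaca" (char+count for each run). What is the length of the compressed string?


Input: acbacaaaca
Runs:
  'a' x 1 => "a1"
  'c' x 1 => "c1"
  'b' x 1 => "b1"
  'a' x 1 => "a1"
  'c' x 1 => "c1"
  'a' x 3 => "a3"
  'c' x 1 => "c1"
  'a' x 1 => "a1"
Compressed: "a1c1b1a1c1a3c1a1"
Compressed length: 16

16


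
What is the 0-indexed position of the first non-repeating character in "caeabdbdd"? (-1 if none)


Input: caeabdbdd
Character frequencies:
  'a': 2
  'b': 2
  'c': 1
  'd': 3
  'e': 1
Scanning left to right for freq == 1:
  Position 0 ('c'): unique! => answer = 0

0


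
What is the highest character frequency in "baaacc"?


Input: baaacc
Character counts:
  'a': 3
  'b': 1
  'c': 2
Maximum frequency: 3

3


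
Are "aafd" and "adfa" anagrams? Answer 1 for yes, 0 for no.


Strings: "aafd", "adfa"
Sorted first:  aadf
Sorted second: aadf
Sorted forms match => anagrams

1


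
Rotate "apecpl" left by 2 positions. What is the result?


Input: "apecpl", rotate left by 2
First 2 characters: "ap"
Remaining characters: "ecpl"
Concatenate remaining + first: "ecpl" + "ap" = "ecplap"

ecplap


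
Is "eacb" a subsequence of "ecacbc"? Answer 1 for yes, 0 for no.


Check if "eacb" is a subsequence of "ecacbc"
Greedy scan:
  Position 0 ('e'): matches sub[0] = 'e'
  Position 1 ('c'): no match needed
  Position 2 ('a'): matches sub[1] = 'a'
  Position 3 ('c'): matches sub[2] = 'c'
  Position 4 ('b'): matches sub[3] = 'b'
  Position 5 ('c'): no match needed
All 4 characters matched => is a subsequence

1


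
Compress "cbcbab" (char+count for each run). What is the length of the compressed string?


Input: cbcbab
Runs:
  'c' x 1 => "c1"
  'b' x 1 => "b1"
  'c' x 1 => "c1"
  'b' x 1 => "b1"
  'a' x 1 => "a1"
  'b' x 1 => "b1"
Compressed: "c1b1c1b1a1b1"
Compressed length: 12

12


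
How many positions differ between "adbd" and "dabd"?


Comparing "adbd" and "dabd" position by position:
  Position 0: 'a' vs 'd' => DIFFER
  Position 1: 'd' vs 'a' => DIFFER
  Position 2: 'b' vs 'b' => same
  Position 3: 'd' vs 'd' => same
Positions that differ: 2

2


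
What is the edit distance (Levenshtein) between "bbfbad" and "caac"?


Computing edit distance: "bbfbad" -> "caac"
DP table:
           c    a    a    c
      0    1    2    3    4
  b   1    1    2    3    4
  b   2    2    2    3    4
  f   3    3    3    3    4
  b   4    4    4    4    4
  a   5    5    4    4    5
  d   6    6    5    5    5
Edit distance = dp[6][4] = 5

5


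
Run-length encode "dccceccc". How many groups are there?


Input: dccceccc
Scanning for consecutive runs:
  Group 1: 'd' x 1 (positions 0-0)
  Group 2: 'c' x 3 (positions 1-3)
  Group 3: 'e' x 1 (positions 4-4)
  Group 4: 'c' x 3 (positions 5-7)
Total groups: 4

4


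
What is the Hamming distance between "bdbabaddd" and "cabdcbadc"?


Comparing "bdbabaddd" and "cabdcbadc" position by position:
  Position 0: 'b' vs 'c' => differ
  Position 1: 'd' vs 'a' => differ
  Position 2: 'b' vs 'b' => same
  Position 3: 'a' vs 'd' => differ
  Position 4: 'b' vs 'c' => differ
  Position 5: 'a' vs 'b' => differ
  Position 6: 'd' vs 'a' => differ
  Position 7: 'd' vs 'd' => same
  Position 8: 'd' vs 'c' => differ
Total differences (Hamming distance): 7

7


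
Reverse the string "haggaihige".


Input: haggaihige
Reading characters right to left:
  Position 9: 'e'
  Position 8: 'g'
  Position 7: 'i'
  Position 6: 'h'
  Position 5: 'i'
  Position 4: 'a'
  Position 3: 'g'
  Position 2: 'g'
  Position 1: 'a'
  Position 0: 'h'
Reversed: egihiaggah

egihiaggah


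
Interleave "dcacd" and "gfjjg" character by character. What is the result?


Interleaving "dcacd" and "gfjjg":
  Position 0: 'd' from first, 'g' from second => "dg"
  Position 1: 'c' from first, 'f' from second => "cf"
  Position 2: 'a' from first, 'j' from second => "aj"
  Position 3: 'c' from first, 'j' from second => "cj"
  Position 4: 'd' from first, 'g' from second => "dg"
Result: dgcfajcjdg

dgcfajcjdg


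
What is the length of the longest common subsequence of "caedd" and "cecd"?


LCS of "caedd" and "cecd"
DP table:
           c    e    c    d
      0    0    0    0    0
  c   0    1    1    1    1
  a   0    1    1    1    1
  e   0    1    2    2    2
  d   0    1    2    2    3
  d   0    1    2    2    3
LCS length = dp[5][4] = 3

3


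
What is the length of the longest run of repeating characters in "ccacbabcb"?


Input: "ccacbabcb"
Scanning for longest run:
  Position 1 ('c'): continues run of 'c', length=2
  Position 2 ('a'): new char, reset run to 1
  Position 3 ('c'): new char, reset run to 1
  Position 4 ('b'): new char, reset run to 1
  Position 5 ('a'): new char, reset run to 1
  Position 6 ('b'): new char, reset run to 1
  Position 7 ('c'): new char, reset run to 1
  Position 8 ('b'): new char, reset run to 1
Longest run: 'c' with length 2

2


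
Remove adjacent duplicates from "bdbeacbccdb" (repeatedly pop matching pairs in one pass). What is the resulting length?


Input: bdbeacbccdb
Stack-based adjacent duplicate removal:
  Read 'b': push. Stack: b
  Read 'd': push. Stack: bd
  Read 'b': push. Stack: bdb
  Read 'e': push. Stack: bdbe
  Read 'a': push. Stack: bdbea
  Read 'c': push. Stack: bdbeac
  Read 'b': push. Stack: bdbeacb
  Read 'c': push. Stack: bdbeacbc
  Read 'c': matches stack top 'c' => pop. Stack: bdbeacb
  Read 'd': push. Stack: bdbeacbd
  Read 'b': push. Stack: bdbeacbdb
Final stack: "bdbeacbdb" (length 9)

9


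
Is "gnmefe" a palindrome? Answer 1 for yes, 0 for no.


Input: gnmefe
Reversed: efemng
  Compare pos 0 ('g') with pos 5 ('e'): MISMATCH
  Compare pos 1 ('n') with pos 4 ('f'): MISMATCH
  Compare pos 2 ('m') with pos 3 ('e'): MISMATCH
Result: not a palindrome

0


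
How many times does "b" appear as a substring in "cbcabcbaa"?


Searching for "b" in "cbcabcbaa"
Scanning each position:
  Position 0: "c" => no
  Position 1: "b" => MATCH
  Position 2: "c" => no
  Position 3: "a" => no
  Position 4: "b" => MATCH
  Position 5: "c" => no
  Position 6: "b" => MATCH
  Position 7: "a" => no
  Position 8: "a" => no
Total occurrences: 3

3


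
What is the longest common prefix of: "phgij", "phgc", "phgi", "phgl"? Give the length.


Words: phgij, phgc, phgi, phgl
  Position 0: all 'p' => match
  Position 1: all 'h' => match
  Position 2: all 'g' => match
  Position 3: ('i', 'c', 'i', 'l') => mismatch, stop
LCP = "phg" (length 3)

3


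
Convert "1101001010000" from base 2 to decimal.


Input: "1101001010000" in base 2
Positional expansion:
  Digit '1' (value 1) x 2^12 = 4096
  Digit '1' (value 1) x 2^11 = 2048
  Digit '0' (value 0) x 2^10 = 0
  Digit '1' (value 1) x 2^9 = 512
  Digit '0' (value 0) x 2^8 = 0
  Digit '0' (value 0) x 2^7 = 0
  Digit '1' (value 1) x 2^6 = 64
  Digit '0' (value 0) x 2^5 = 0
  Digit '1' (value 1) x 2^4 = 16
  Digit '0' (value 0) x 2^3 = 0
  Digit '0' (value 0) x 2^2 = 0
  Digit '0' (value 0) x 2^1 = 0
  Digit '0' (value 0) x 2^0 = 0
Sum = 6736

6736


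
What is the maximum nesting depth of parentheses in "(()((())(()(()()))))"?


Input: "(()((())(()(()()))))"
Tracking depth:
  Position 0 '(': depth becomes 1
  Position 1 '(': depth becomes 2
  Position 2 ')': depth becomes 1
  Position 3 '(': depth becomes 2
  Position 4 '(': depth becomes 3
  Position 5 '(': depth becomes 4
  Position 6 ')': depth becomes 3
  Position 7 ')': depth becomes 2
  Position 8 '(': depth becomes 3
  Position 9 '(': depth becomes 4
  Position 10 ')': depth becomes 3
  Position 11 '(': depth becomes 4
  Position 12 '(': depth becomes 5
  Position 13 ')': depth becomes 4
  Position 14 '(': depth becomes 5
  Position 15 ')': depth becomes 4
  Position 16 ')': depth becomes 3
  Position 17 ')': depth becomes 2
  Position 18 ')': depth becomes 1
  Position 19 ')': depth becomes 0
Maximum depth reached: 5

5


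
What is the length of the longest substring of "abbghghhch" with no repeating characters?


Input: "abbghghhch"
Sliding window (track last position of each char):
  Position 0 ('a'): window [0,0] length 1 -- new best
  Position 1 ('b'): window [0,1] length 2 -- new best
  Position 2 ('b'): repeat (last at 1), move window start to 2
  Position 2 ('b'): window [2,2] length 1
  Position 3 ('g'): window [2,3] length 2
  Position 4 ('h'): window [2,4] length 3 -- new best
  Position 5 ('g'): repeat (last at 3), move window start to 4
  Position 5 ('g'): window [4,5] length 2
  Position 6 ('h'): repeat (last at 4), move window start to 5
  Position 6 ('h'): window [5,6] length 2
  Position 7 ('h'): repeat (last at 6), move window start to 7
  Position 7 ('h'): window [7,7] length 1
  Position 8 ('c'): window [7,8] length 2
  Position 9 ('h'): repeat (last at 7), move window start to 8
  Position 9 ('h'): window [8,9] length 2
Longest substring with no repeats: "bgh" with length 3

3


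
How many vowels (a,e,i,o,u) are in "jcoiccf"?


Input: jcoiccf
Checking each character:
  'j' at position 0: consonant
  'c' at position 1: consonant
  'o' at position 2: vowel (running total: 1)
  'i' at position 3: vowel (running total: 2)
  'c' at position 4: consonant
  'c' at position 5: consonant
  'f' at position 6: consonant
Total vowels: 2

2


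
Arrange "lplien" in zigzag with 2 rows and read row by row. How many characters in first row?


Zigzag "lplien" into 2 rows:
Placing characters:
  'l' => row 0
  'p' => row 1
  'l' => row 0
  'i' => row 1
  'e' => row 0
  'n' => row 1
Rows:
  Row 0: "lle"
  Row 1: "pin"
First row length: 3

3


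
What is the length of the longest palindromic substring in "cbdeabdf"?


Input: "cbdeabdf"
Checking substrings for palindromes:
  No multi-char palindromic substrings found
Longest palindromic substring: "c" with length 1

1


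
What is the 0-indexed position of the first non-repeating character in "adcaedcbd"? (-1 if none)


Input: adcaedcbd
Character frequencies:
  'a': 2
  'b': 1
  'c': 2
  'd': 3
  'e': 1
Scanning left to right for freq == 1:
  Position 0 ('a'): freq=2, skip
  Position 1 ('d'): freq=3, skip
  Position 2 ('c'): freq=2, skip
  Position 3 ('a'): freq=2, skip
  Position 4 ('e'): unique! => answer = 4

4


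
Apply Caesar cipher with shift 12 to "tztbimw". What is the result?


Caesar cipher: shift "tztbimw" by 12
  't' (pos 19) + 12 = pos 5 = 'f'
  'z' (pos 25) + 12 = pos 11 = 'l'
  't' (pos 19) + 12 = pos 5 = 'f'
  'b' (pos 1) + 12 = pos 13 = 'n'
  'i' (pos 8) + 12 = pos 20 = 'u'
  'm' (pos 12) + 12 = pos 24 = 'y'
  'w' (pos 22) + 12 = pos 8 = 'i'
Result: flfnuyi

flfnuyi


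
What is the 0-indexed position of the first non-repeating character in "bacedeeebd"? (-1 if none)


Input: bacedeeebd
Character frequencies:
  'a': 1
  'b': 2
  'c': 1
  'd': 2
  'e': 4
Scanning left to right for freq == 1:
  Position 0 ('b'): freq=2, skip
  Position 1 ('a'): unique! => answer = 1

1


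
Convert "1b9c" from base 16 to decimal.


Input: "1b9c" in base 16
Positional expansion:
  Digit '1' (value 1) x 16^3 = 4096
  Digit 'b' (value 11) x 16^2 = 2816
  Digit '9' (value 9) x 16^1 = 144
  Digit 'c' (value 12) x 16^0 = 12
Sum = 7068

7068


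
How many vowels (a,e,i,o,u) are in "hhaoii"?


Input: hhaoii
Checking each character:
  'h' at position 0: consonant
  'h' at position 1: consonant
  'a' at position 2: vowel (running total: 1)
  'o' at position 3: vowel (running total: 2)
  'i' at position 4: vowel (running total: 3)
  'i' at position 5: vowel (running total: 4)
Total vowels: 4

4


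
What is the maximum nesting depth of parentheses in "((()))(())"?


Input: "((()))(())"
Tracking depth:
  Position 0 '(': depth becomes 1
  Position 1 '(': depth becomes 2
  Position 2 '(': depth becomes 3
  Position 3 ')': depth becomes 2
  Position 4 ')': depth becomes 1
  Position 5 ')': depth becomes 0
  Position 6 '(': depth becomes 1
  Position 7 '(': depth becomes 2
  Position 8 ')': depth becomes 1
  Position 9 ')': depth becomes 0
Maximum depth reached: 3

3


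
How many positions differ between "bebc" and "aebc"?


Comparing "bebc" and "aebc" position by position:
  Position 0: 'b' vs 'a' => DIFFER
  Position 1: 'e' vs 'e' => same
  Position 2: 'b' vs 'b' => same
  Position 3: 'c' vs 'c' => same
Positions that differ: 1

1


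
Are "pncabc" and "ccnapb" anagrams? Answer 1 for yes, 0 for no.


Strings: "pncabc", "ccnapb"
Sorted first:  abccnp
Sorted second: abccnp
Sorted forms match => anagrams

1


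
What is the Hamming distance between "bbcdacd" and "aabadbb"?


Comparing "bbcdacd" and "aabadbb" position by position:
  Position 0: 'b' vs 'a' => differ
  Position 1: 'b' vs 'a' => differ
  Position 2: 'c' vs 'b' => differ
  Position 3: 'd' vs 'a' => differ
  Position 4: 'a' vs 'd' => differ
  Position 5: 'c' vs 'b' => differ
  Position 6: 'd' vs 'b' => differ
Total differences (Hamming distance): 7

7


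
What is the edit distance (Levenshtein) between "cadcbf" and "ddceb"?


Computing edit distance: "cadcbf" -> "ddceb"
DP table:
           d    d    c    e    b
      0    1    2    3    4    5
  c   1    1    2    2    3    4
  a   2    2    2    3    3    4
  d   3    2    2    3    4    4
  c   4    3    3    2    3    4
  b   5    4    4    3    3    3
  f   6    5    5    4    4    4
Edit distance = dp[6][5] = 4

4


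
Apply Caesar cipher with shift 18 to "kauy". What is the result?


Caesar cipher: shift "kauy" by 18
  'k' (pos 10) + 18 = pos 2 = 'c'
  'a' (pos 0) + 18 = pos 18 = 's'
  'u' (pos 20) + 18 = pos 12 = 'm'
  'y' (pos 24) + 18 = pos 16 = 'q'
Result: csmq

csmq


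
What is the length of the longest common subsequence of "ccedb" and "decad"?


LCS of "ccedb" and "decad"
DP table:
           d    e    c    a    d
      0    0    0    0    0    0
  c   0    0    0    1    1    1
  c   0    0    0    1    1    1
  e   0    0    1    1    1    1
  d   0    1    1    1    1    2
  b   0    1    1    1    1    2
LCS length = dp[5][5] = 2

2


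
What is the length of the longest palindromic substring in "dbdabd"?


Input: "dbdabd"
Checking substrings for palindromes:
  [0:3] "dbd" (len 3) => palindrome
Longest palindromic substring: "dbd" with length 3

3


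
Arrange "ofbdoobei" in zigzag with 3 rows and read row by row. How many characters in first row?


Zigzag "ofbdoobei" into 3 rows:
Placing characters:
  'o' => row 0
  'f' => row 1
  'b' => row 2
  'd' => row 1
  'o' => row 0
  'o' => row 1
  'b' => row 2
  'e' => row 1
  'i' => row 0
Rows:
  Row 0: "ooi"
  Row 1: "fdoe"
  Row 2: "bb"
First row length: 3

3
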